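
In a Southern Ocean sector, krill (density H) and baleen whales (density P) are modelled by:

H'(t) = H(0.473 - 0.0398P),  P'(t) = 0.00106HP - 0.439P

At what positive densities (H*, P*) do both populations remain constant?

Set dP/dt = 0 with P > 0: 0.00106H - 0.439 = 0, so H* = 0.439/0.00106 = 414.
Set dH/dt = 0 with H > 0: 0.473 - 0.0398P = 0, so P* = 0.473/0.0398 = 11.9.

H* ≈ 414, P* ≈ 11.9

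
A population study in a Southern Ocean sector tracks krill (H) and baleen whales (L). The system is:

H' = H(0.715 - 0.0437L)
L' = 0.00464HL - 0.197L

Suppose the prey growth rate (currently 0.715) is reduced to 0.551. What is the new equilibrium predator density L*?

At the interior fixed point, setting dH/dt = 0 with H > 0 fixes L* = (prey growth rate)/(HL coefficient) — independent of the other coefficients.
With the change, L* = 0.551/0.0437 = 12.6; it falls from 16.4.

L* ≈ 12.6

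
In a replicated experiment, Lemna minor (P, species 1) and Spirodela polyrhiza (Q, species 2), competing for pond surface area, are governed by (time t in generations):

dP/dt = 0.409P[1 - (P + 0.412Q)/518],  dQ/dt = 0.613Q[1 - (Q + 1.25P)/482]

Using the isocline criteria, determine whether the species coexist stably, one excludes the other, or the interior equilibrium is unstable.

Compare the nullcline intercepts: K1/α12 = 518/0.412 = 1260 > K2 = 482; K2/α21 = 482/1.25 = 386 < K1 = 518.
Since the inequalities point opposite ways, species 1 can invade but species 2 cannot.

species 1 excludes species 2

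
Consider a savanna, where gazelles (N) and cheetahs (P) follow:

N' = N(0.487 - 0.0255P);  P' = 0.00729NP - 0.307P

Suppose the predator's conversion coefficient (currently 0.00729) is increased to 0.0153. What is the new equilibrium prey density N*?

N* ≈ 20.1

At the interior fixed point, setting dP/dt = 0 with P > 0 fixes N* = (predator death rate)/(NP coefficient) — independent of the other coefficients.
With the change, N* = 0.307/0.0153 = 20.1; it falls from 42.1.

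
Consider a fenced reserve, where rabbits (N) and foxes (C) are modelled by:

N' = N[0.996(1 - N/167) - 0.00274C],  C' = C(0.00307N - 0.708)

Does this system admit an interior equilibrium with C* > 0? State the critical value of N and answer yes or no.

The predator equation gives dC/dt > 0 only when N > 0.708/0.00307 = 231.
Without the predator, N → K = 167. Since 167 < 231, the predator cannot invade.

Threshold N = 231; K < 231, so no, the predator goes extinct.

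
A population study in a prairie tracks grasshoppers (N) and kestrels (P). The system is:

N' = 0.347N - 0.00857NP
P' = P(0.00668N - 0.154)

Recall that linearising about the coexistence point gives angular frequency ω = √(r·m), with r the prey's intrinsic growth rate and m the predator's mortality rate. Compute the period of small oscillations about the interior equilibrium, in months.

T ≈ 27.2 months

Here r = 0.347 and m = 0.154, so r·m = 0.0534.
ω = √0.0534 = 0.231 per month, hence T = 2π/ω ≈ 27.2 months.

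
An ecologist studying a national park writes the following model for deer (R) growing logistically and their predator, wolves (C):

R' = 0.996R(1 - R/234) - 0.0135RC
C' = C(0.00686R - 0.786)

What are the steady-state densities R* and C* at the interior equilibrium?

From dC/dt = 0 with C > 0: 0.00686R* = 0.786, so R* = 115.
Substitute into dR/dt = 0: 0.996(1 - 115/234) = 0.0135C*.
The bracket is 0.51, giving C* = 0.508/0.0135 = 37.7.

R* ≈ 115, C* ≈ 37.7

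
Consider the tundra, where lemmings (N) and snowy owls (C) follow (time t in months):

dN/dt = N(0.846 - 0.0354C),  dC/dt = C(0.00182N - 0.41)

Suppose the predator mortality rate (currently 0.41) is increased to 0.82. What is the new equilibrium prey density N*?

N* ≈ 451

At the interior fixed point, setting dC/dt = 0 with C > 0 fixes N* = (predator death rate)/(NC coefficient) — independent of the other coefficients.
With the change, N* = 0.82/0.00182 = 451; it rises from 225.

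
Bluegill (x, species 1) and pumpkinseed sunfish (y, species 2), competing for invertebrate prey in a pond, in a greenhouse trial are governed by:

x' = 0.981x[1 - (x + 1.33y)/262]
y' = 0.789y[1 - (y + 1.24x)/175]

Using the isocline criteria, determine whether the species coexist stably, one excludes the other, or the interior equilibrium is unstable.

species 1 excludes species 2

Compare the nullcline intercepts: K1/α12 = 262/1.33 = 197 > K2 = 175; K2/α21 = 175/1.24 = 141 < K1 = 262.
Since the inequalities point opposite ways, species 1 can invade but species 2 cannot.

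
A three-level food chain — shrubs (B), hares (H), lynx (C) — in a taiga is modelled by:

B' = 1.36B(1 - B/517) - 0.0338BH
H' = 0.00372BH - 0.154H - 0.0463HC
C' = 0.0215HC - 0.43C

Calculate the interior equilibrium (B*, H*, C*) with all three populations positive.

B* ≈ 260, H* ≈ 20, C* ≈ 17.6

From dC/dt = 0: 0.0215H* = 0.43, so H* = 20.
From dB/dt = 0: 1.36(1 - B*/517) = 0.0338·20, giving B* = 517·(1 - 0.497) = 260.
From dH/dt = 0: 0.00372·260 - 0.154 = 0.0463C*, so C* = 0.813/0.0463 = 17.6.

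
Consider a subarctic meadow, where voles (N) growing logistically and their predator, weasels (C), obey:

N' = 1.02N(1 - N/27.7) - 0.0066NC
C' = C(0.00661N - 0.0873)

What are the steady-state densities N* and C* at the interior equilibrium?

From dC/dt = 0 with C > 0: 0.00661N* = 0.0873, so N* = 13.2.
Substitute into dN/dt = 0: 1.02(1 - 13.2/27.7) = 0.0066C*.
The bracket is 0.523, giving C* = 0.534/0.0066 = 80.9.

N* ≈ 13.2, C* ≈ 80.9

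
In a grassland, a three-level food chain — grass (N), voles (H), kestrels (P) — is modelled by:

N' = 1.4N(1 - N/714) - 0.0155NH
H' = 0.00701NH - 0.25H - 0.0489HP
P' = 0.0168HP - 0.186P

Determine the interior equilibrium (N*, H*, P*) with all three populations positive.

N* ≈ 626, H* ≈ 11.1, P* ≈ 84.7

From dP/dt = 0: 0.0168H* = 0.186, so H* = 11.1.
From dN/dt = 0: 1.4(1 - N*/714) = 0.0155·11.1, giving N* = 714·(1 - 0.123) = 626.
From dH/dt = 0: 0.00701·626 - 0.25 = 0.0489P*, so P* = 4.14/0.0489 = 84.7.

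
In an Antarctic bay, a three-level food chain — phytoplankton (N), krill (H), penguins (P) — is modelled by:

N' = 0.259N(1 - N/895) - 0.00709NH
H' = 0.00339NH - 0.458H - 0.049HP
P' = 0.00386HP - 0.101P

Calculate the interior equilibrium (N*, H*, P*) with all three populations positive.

N* ≈ 254, H* ≈ 26.2, P* ≈ 8.22

From dP/dt = 0: 0.00386H* = 0.101, so H* = 26.2.
From dN/dt = 0: 0.259(1 - N*/895) = 0.00709·26.2, giving N* = 895·(1 - 0.716) = 254.
From dH/dt = 0: 0.00339·254 - 0.458 = 0.049P*, so P* = 0.403/0.049 = 8.22.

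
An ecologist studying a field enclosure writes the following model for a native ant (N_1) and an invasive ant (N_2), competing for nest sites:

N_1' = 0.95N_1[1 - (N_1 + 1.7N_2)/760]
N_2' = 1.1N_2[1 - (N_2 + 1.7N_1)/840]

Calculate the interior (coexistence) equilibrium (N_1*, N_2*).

N_1* ≈ 353, N_2* ≈ 239

Setting both brackets to zero gives the nullclines N_1 + 1.7N_2 = 760 and 1.7N_1 + N_2 = 840.
Substituting N_2 = 840 - 1.7N_1 into the first: N_1(1 - 1.7·1.7) = 760 - 1.7·840.
So N_1* = -668/-1.89 = 353, and then N_2* = 840 - 1.7·353 = 239.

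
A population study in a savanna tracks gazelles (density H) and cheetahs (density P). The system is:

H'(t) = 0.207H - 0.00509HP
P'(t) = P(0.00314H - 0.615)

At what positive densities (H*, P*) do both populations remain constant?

Set dP/dt = 0 with P > 0: 0.00314H - 0.615 = 0, so H* = 0.615/0.00314 = 196.
Set dH/dt = 0 with H > 0: 0.207 - 0.00509P = 0, so P* = 0.207/0.00509 = 40.7.

H* ≈ 196, P* ≈ 40.7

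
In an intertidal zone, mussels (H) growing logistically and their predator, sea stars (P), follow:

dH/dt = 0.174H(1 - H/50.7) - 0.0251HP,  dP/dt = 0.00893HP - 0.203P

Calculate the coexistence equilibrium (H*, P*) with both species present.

From dP/dt = 0 with P > 0: 0.00893H* = 0.203, so H* = 22.7.
Substitute into dH/dt = 0: 0.174(1 - 22.7/50.7) = 0.0251P*.
The bracket is 0.552, giving P* = 0.096/0.0251 = 3.82.

H* ≈ 22.7, P* ≈ 3.82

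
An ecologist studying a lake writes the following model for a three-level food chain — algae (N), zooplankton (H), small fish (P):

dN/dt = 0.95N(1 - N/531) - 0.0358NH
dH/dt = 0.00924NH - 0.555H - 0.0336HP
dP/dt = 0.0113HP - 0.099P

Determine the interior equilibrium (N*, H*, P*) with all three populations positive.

From dP/dt = 0: 0.0113H* = 0.099, so H* = 8.76.
From dN/dt = 0: 0.95(1 - N*/531) = 0.0358·8.76, giving N* = 531·(1 - 0.33) = 356.
From dH/dt = 0: 0.00924·356 - 0.555 = 0.0336P*, so P* = 2.73/0.0336 = 81.3.

N* ≈ 356, H* ≈ 8.76, P* ≈ 81.3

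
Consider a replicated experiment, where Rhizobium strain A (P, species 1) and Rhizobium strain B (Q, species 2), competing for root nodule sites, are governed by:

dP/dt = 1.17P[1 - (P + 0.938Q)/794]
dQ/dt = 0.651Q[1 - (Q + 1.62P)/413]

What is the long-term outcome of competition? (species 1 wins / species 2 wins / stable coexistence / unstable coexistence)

Compare the nullcline intercepts: K1/α12 = 794/0.938 = 846 > K2 = 413; K2/α21 = 413/1.62 = 255 < K1 = 794.
Since the inequalities point opposite ways, species 1 can invade but species 2 cannot.

species 1 excludes species 2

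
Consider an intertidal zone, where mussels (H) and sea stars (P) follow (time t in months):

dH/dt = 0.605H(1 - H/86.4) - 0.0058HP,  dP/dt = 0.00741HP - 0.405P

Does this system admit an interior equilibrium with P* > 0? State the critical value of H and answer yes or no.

Threshold H = 54.7; K > 54.7, so yes, the predator persists.

The predator equation gives dP/dt > 0 only when H > 0.405/0.00741 = 54.7.
Without the predator, H → K = 86.4. Since 86.4 > 54.7, the predator can invade and persist.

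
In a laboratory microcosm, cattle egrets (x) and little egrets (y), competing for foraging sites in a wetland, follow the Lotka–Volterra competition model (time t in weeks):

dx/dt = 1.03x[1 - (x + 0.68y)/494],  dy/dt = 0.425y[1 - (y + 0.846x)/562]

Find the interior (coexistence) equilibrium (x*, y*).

x* ≈ 263, y* ≈ 339

Setting both brackets to zero gives the nullclines x + 0.68y = 494 and 0.846x + y = 562.
Substituting y = 562 - 0.846x into the first: x(1 - 0.68·0.846) = 494 - 0.68·562.
So x* = 112/0.425 = 263, and then y* = 562 - 0.846·263 = 339.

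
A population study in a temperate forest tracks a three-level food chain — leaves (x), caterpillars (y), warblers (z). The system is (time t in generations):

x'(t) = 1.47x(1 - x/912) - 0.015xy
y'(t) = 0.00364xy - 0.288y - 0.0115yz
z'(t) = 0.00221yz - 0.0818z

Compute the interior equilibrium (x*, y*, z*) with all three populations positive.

x* ≈ 568, y* ≈ 37, z* ≈ 155

From dz/dt = 0: 0.00221y* = 0.0818, so y* = 37.
From dx/dt = 0: 1.47(1 - x*/912) = 0.015·37, giving x* = 912·(1 - 0.378) = 568.
From dy/dt = 0: 0.00364·568 - 0.288 = 0.0115z*, so z* = 1.78/0.0115 = 155.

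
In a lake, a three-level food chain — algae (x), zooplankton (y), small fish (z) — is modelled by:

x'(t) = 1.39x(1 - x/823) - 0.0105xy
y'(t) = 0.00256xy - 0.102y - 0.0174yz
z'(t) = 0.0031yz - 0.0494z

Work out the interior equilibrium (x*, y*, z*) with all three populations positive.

From dz/dt = 0: 0.0031y* = 0.0494, so y* = 15.9.
From dx/dt = 0: 1.39(1 - x*/823) = 0.0105·15.9, giving x* = 823·(1 - 0.12) = 724.
From dy/dt = 0: 0.00256·724 - 0.102 = 0.0174z*, so z* = 1.75/0.0174 = 101.

x* ≈ 724, y* ≈ 15.9, z* ≈ 101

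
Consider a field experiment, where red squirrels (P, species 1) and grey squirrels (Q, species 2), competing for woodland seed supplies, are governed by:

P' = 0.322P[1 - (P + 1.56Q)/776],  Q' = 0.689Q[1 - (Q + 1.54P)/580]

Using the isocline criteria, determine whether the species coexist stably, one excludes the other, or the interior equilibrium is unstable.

Compare the nullcline intercepts: K1/α12 = 776/1.56 = 497 < K2 = 580; K2/α21 = 580/1.54 = 377 < K1 = 776.
Since both are reversed, neither can invade when rare; the interior point is a saddle.

unstable coexistence (outcome depends on initial conditions)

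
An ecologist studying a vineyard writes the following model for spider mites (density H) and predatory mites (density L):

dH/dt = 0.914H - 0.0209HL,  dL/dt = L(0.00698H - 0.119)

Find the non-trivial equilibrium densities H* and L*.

Set dL/dt = 0 with L > 0: 0.00698H - 0.119 = 0, so H* = 0.119/0.00698 = 17.
Set dH/dt = 0 with H > 0: 0.914 - 0.0209L = 0, so L* = 0.914/0.0209 = 43.7.

H* ≈ 17, L* ≈ 43.7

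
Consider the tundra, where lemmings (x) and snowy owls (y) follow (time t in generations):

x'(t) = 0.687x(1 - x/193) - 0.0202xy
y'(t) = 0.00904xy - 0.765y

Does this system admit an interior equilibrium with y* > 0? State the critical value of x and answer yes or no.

The predator equation gives dy/dt > 0 only when x > 0.765/0.00904 = 84.6.
Without the predator, x → K = 193. Since 193 > 84.6, the predator can invade and persist.

Threshold x = 84.6; K > 84.6, so yes, the predator persists.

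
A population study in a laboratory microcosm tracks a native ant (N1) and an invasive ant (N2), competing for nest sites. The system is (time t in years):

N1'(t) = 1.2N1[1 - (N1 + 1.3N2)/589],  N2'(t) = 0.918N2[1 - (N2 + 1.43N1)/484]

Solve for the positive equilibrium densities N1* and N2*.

Setting both brackets to zero gives the nullclines N1 + 1.3N2 = 589 and 1.43N1 + N2 = 484.
Substituting N2 = 484 - 1.43N1 into the first: N1(1 - 1.3·1.43) = 589 - 1.3·484.
So N1* = -40.2/-0.859 = 46.8, and then N2* = 484 - 1.43·46.8 = 417.

N1* ≈ 46.8, N2* ≈ 417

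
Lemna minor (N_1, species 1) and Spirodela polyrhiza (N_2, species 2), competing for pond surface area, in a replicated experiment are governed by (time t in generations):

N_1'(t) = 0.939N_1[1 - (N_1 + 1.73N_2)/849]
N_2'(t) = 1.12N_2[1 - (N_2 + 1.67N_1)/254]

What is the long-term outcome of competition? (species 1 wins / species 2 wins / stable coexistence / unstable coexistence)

Compare the nullcline intercepts: K1/α12 = 849/1.73 = 491 > K2 = 254; K2/α21 = 254/1.67 = 152 < K1 = 849.
Since the inequalities point opposite ways, species 1 can invade but species 2 cannot.

species 1 excludes species 2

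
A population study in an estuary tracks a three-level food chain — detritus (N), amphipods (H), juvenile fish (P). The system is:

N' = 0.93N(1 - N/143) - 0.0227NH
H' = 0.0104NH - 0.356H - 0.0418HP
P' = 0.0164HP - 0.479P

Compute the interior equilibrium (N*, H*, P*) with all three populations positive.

N* ≈ 41.1, H* ≈ 29.2, P* ≈ 1.7

From dP/dt = 0: 0.0164H* = 0.479, so H* = 29.2.
From dN/dt = 0: 0.93(1 - N*/143) = 0.0227·29.2, giving N* = 143·(1 - 0.713) = 41.1.
From dH/dt = 0: 0.0104·41.1 - 0.356 = 0.0418P*, so P* = 0.071/0.0418 = 1.7.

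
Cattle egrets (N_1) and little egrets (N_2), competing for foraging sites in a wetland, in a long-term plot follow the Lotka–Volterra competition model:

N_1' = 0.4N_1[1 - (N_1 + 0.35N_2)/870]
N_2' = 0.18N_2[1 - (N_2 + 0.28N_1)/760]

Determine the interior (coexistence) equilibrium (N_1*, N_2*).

N_1* ≈ 670, N_2* ≈ 573

Setting both brackets to zero gives the nullclines N_1 + 0.35N_2 = 870 and 0.28N_1 + N_2 = 760.
Substituting N_2 = 760 - 0.28N_1 into the first: N_1(1 - 0.35·0.28) = 870 - 0.35·760.
So N_1* = 604/0.902 = 670, and then N_2* = 760 - 0.28·670 = 573.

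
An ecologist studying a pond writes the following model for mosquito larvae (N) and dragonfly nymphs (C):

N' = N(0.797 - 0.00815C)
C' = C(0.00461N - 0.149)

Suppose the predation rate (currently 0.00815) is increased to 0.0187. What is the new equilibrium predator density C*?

C* ≈ 42.6

At the interior fixed point, setting dN/dt = 0 with N > 0 fixes C* = (prey growth rate)/(NC coefficient) — independent of the other coefficients.
With the change, C* = 0.797/0.0187 = 42.6; it falls from 97.8.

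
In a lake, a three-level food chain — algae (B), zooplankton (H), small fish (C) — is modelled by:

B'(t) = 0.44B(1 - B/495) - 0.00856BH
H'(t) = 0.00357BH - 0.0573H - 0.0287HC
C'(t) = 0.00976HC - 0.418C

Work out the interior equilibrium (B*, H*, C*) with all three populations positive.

B* ≈ 82.6, H* ≈ 42.8, C* ≈ 8.27

From dC/dt = 0: 0.00976H* = 0.418, so H* = 42.8.
From dB/dt = 0: 0.44(1 - B*/495) = 0.00856·42.8, giving B* = 495·(1 - 0.833) = 82.6.
From dH/dt = 0: 0.00357·82.6 - 0.0573 = 0.0287C*, so C* = 0.237/0.0287 = 8.27.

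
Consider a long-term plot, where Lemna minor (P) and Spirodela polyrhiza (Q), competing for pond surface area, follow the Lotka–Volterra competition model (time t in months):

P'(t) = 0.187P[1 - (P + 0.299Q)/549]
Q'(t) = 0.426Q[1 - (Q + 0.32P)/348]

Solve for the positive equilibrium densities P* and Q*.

Setting both brackets to zero gives the nullclines P + 0.299Q = 549 and 0.32P + Q = 348.
Substituting Q = 348 - 0.32P into the first: P(1 - 0.299·0.32) = 549 - 0.299·348.
So P* = 445/0.904 = 492, and then Q* = 348 - 0.32·492 = 191.

P* ≈ 492, Q* ≈ 191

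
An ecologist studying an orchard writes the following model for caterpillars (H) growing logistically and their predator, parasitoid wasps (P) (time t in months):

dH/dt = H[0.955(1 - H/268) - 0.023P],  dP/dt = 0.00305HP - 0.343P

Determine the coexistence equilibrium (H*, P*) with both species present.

From dP/dt = 0 with P > 0: 0.00305H* = 0.343, so H* = 112.
Substitute into dH/dt = 0: 0.955(1 - 112/268) = 0.023P*.
The bracket is 0.58, giving P* = 0.554/0.023 = 24.1.

H* ≈ 112, P* ≈ 24.1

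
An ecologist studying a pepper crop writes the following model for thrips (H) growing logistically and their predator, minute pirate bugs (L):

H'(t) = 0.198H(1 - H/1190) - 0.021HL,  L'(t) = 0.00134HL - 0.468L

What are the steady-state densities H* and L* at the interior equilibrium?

From dL/dt = 0 with L > 0: 0.00134H* = 0.468, so H* = 349.
Substitute into dH/dt = 0: 0.198(1 - 349/1190) = 0.021L*.
The bracket is 0.707, giving L* = 0.14/0.021 = 6.66.

H* ≈ 349, L* ≈ 6.66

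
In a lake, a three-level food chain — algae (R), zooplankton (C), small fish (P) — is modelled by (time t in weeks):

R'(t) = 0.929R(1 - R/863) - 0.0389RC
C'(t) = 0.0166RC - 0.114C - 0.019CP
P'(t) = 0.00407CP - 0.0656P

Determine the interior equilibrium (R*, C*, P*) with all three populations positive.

R* ≈ 281, C* ≈ 16.1, P* ≈ 239

From dP/dt = 0: 0.00407C* = 0.0656, so C* = 16.1.
From dR/dt = 0: 0.929(1 - R*/863) = 0.0389·16.1, giving R* = 863·(1 - 0.675) = 281.
From dC/dt = 0: 0.0166·281 - 0.114 = 0.019P*, so P* = 4.54/0.019 = 239.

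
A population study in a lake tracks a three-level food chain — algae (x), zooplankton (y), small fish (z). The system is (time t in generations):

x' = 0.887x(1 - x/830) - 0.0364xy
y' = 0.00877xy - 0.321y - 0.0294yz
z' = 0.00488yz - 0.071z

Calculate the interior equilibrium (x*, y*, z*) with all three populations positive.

From dz/dt = 0: 0.00488y* = 0.071, so y* = 14.5.
From dx/dt = 0: 0.887(1 - x*/830) = 0.0364·14.5, giving x* = 830·(1 - 0.597) = 334.
From dy/dt = 0: 0.00877·334 - 0.321 = 0.0294z*, so z* = 2.61/0.0294 = 88.8.

x* ≈ 334, y* ≈ 14.5, z* ≈ 88.8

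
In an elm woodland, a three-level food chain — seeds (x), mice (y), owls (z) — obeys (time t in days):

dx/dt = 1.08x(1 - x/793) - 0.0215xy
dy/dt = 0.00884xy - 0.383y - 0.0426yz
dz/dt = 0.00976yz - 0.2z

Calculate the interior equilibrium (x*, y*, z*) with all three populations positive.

From dz/dt = 0: 0.00976y* = 0.2, so y* = 20.5.
From dx/dt = 0: 1.08(1 - x*/793) = 0.0215·20.5, giving x* = 793·(1 - 0.408) = 470.
From dy/dt = 0: 0.00884·470 - 0.383 = 0.0426z*, so z* = 3.77/0.0426 = 88.4.

x* ≈ 470, y* ≈ 20.5, z* ≈ 88.4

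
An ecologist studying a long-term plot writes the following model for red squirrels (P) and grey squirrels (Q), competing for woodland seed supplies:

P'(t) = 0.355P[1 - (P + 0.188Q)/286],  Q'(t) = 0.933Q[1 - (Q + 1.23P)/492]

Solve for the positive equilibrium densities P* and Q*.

Setting both brackets to zero gives the nullclines P + 0.188Q = 286 and 1.23P + Q = 492.
Substituting Q = 492 - 1.23P into the first: P(1 - 0.188·1.23) = 286 - 0.188·492.
So P* = 194/0.769 = 252, and then Q* = 492 - 1.23·252 = 182.

P* ≈ 252, Q* ≈ 182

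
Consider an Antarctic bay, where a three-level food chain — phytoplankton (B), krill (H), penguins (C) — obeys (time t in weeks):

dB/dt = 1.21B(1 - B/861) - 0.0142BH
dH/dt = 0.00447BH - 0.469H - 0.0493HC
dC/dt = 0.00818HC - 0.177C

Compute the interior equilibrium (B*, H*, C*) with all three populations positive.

From dC/dt = 0: 0.00818H* = 0.177, so H* = 21.6.
From dB/dt = 0: 1.21(1 - B*/861) = 0.0142·21.6, giving B* = 861·(1 - 0.254) = 642.
From dH/dt = 0: 0.00447·642 - 0.469 = 0.0493C*, so C* = 2.4/0.0493 = 48.7.

B* ≈ 642, H* ≈ 21.6, C* ≈ 48.7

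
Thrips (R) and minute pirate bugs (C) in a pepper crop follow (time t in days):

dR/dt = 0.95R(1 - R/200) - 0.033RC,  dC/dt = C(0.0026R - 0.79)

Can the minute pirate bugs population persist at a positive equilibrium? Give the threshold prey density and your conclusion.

Threshold R = 304; K < 304, so no, the predator goes extinct.

The predator equation gives dC/dt > 0 only when R > 0.79/0.0026 = 304.
Without the predator, R → K = 200. Since 200 < 304, the predator cannot invade.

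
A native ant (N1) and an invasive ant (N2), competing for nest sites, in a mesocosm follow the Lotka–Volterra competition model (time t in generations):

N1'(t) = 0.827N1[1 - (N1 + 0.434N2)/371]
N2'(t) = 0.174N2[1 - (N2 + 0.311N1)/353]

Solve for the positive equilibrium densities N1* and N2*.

N1* ≈ 252, N2* ≈ 275

Setting both brackets to zero gives the nullclines N1 + 0.434N2 = 371 and 0.311N1 + N2 = 353.
Substituting N2 = 353 - 0.311N1 into the first: N1(1 - 0.434·0.311) = 371 - 0.434·353.
So N1* = 218/0.865 = 252, and then N2* = 353 - 0.311·252 = 275.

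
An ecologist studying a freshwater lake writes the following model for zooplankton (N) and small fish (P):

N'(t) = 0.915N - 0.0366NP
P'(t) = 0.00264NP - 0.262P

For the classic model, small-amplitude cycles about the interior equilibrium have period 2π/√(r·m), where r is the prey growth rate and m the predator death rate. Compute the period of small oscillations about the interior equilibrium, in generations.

Here r = 0.915 and m = 0.262, so r·m = 0.24.
ω = √0.24 = 0.49 per generation, hence T = 2π/ω ≈ 12.8 generations.

T ≈ 12.8 generations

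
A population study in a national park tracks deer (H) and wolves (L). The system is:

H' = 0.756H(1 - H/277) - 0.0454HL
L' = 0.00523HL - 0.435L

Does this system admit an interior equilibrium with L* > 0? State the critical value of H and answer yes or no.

Threshold H = 83.2; K > 83.2, so yes, the predator persists.

The predator equation gives dL/dt > 0 only when H > 0.435/0.00523 = 83.2.
Without the predator, H → K = 277. Since 277 > 83.2, the predator can invade and persist.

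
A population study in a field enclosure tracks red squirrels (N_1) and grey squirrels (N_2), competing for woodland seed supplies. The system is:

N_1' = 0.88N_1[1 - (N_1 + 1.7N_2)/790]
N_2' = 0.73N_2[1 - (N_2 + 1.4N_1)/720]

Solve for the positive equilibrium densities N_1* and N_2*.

Setting both brackets to zero gives the nullclines N_1 + 1.7N_2 = 790 and 1.4N_1 + N_2 = 720.
Substituting N_2 = 720 - 1.4N_1 into the first: N_1(1 - 1.7·1.4) = 790 - 1.7·720.
So N_1* = -434/-1.38 = 314, and then N_2* = 720 - 1.4·314 = 280.

N_1* ≈ 314, N_2* ≈ 280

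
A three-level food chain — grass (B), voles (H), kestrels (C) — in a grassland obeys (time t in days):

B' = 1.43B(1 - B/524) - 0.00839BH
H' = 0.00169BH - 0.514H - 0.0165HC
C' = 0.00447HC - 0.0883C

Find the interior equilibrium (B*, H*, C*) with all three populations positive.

From dC/dt = 0: 0.00447H* = 0.0883, so H* = 19.8.
From dB/dt = 0: 1.43(1 - B*/524) = 0.00839·19.8, giving B* = 524·(1 - 0.116) = 463.
From dH/dt = 0: 0.00169·463 - 0.514 = 0.0165C*, so C* = 0.269/0.0165 = 16.3.

B* ≈ 463, H* ≈ 19.8, C* ≈ 16.3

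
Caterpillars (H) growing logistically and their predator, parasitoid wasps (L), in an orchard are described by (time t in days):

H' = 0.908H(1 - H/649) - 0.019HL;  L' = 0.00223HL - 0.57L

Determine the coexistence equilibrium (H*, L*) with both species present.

H* ≈ 256, L* ≈ 29

From dL/dt = 0 with L > 0: 0.00223H* = 0.57, so H* = 256.
Substitute into dH/dt = 0: 0.908(1 - 256/649) = 0.019L*.
The bracket is 0.606, giving L* = 0.55/0.019 = 29.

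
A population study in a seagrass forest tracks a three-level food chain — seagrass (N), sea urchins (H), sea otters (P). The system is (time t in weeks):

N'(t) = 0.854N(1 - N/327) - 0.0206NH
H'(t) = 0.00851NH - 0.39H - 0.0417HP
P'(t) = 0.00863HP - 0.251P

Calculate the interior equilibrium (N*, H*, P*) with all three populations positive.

N* ≈ 97.6, H* ≈ 29.1, P* ≈ 10.6

From dP/dt = 0: 0.00863H* = 0.251, so H* = 29.1.
From dN/dt = 0: 0.854(1 - N*/327) = 0.0206·29.1, giving N* = 327·(1 - 0.702) = 97.6.
From dH/dt = 0: 0.00851·97.6 - 0.39 = 0.0417P*, so P* = 0.44/0.0417 = 10.6.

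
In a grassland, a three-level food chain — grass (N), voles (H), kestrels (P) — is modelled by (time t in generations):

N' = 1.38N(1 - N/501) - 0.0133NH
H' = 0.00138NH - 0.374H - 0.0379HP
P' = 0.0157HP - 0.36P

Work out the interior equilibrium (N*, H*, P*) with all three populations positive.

From dP/dt = 0: 0.0157H* = 0.36, so H* = 22.9.
From dN/dt = 0: 1.38(1 - N*/501) = 0.0133·22.9, giving N* = 501·(1 - 0.221) = 390.
From dH/dt = 0: 0.00138·390 - 0.374 = 0.0379P*, so P* = 0.165/0.0379 = 4.34.

N* ≈ 390, H* ≈ 22.9, P* ≈ 4.34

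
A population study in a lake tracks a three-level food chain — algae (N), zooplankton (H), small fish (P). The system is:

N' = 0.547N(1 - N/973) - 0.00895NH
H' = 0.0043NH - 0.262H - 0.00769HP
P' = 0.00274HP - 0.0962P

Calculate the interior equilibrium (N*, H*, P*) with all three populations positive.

From dP/dt = 0: 0.00274H* = 0.0962, so H* = 35.1.
From dN/dt = 0: 0.547(1 - N*/973) = 0.00895·35.1, giving N* = 973·(1 - 0.574) = 414.
From dH/dt = 0: 0.0043·414 - 0.262 = 0.00769P*, so P* = 1.52/0.00769 = 197.

N* ≈ 414, H* ≈ 35.1, P* ≈ 197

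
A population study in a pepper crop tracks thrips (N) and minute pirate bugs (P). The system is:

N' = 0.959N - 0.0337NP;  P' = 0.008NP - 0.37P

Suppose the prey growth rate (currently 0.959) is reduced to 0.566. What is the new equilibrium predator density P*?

P* ≈ 16.8

At the interior fixed point, setting dN/dt = 0 with N > 0 fixes P* = (prey growth rate)/(NP coefficient) — independent of the other coefficients.
With the change, P* = 0.566/0.0337 = 16.8; it falls from 28.5.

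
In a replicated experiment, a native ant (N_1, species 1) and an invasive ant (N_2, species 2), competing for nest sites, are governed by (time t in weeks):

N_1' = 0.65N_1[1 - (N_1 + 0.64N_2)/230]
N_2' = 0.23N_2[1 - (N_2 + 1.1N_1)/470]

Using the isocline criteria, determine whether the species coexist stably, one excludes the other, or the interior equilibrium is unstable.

species 2 excludes species 1

Compare the nullcline intercepts: K1/α12 = 230/0.64 = 359 < K2 = 470; K2/α21 = 470/1.1 = 427 > K1 = 230.
Since the inequalities point opposite ways, species 2 can invade but species 1 cannot.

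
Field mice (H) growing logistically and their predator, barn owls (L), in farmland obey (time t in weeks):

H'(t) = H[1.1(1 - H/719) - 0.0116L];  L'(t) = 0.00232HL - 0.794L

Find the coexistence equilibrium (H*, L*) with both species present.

H* ≈ 342, L* ≈ 49.7

From dL/dt = 0 with L > 0: 0.00232H* = 0.794, so H* = 342.
Substitute into dH/dt = 0: 1.1(1 - 342/719) = 0.0116L*.
The bracket is 0.524, giving L* = 0.576/0.0116 = 49.7.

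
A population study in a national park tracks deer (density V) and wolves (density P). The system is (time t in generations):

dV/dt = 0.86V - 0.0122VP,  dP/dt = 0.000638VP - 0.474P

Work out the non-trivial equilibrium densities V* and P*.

V* ≈ 743, P* ≈ 70.5

Set dP/dt = 0 with P > 0: 0.000638V - 0.474 = 0, so V* = 0.474/0.000638 = 743.
Set dV/dt = 0 with V > 0: 0.86 - 0.0122P = 0, so P* = 0.86/0.0122 = 70.5.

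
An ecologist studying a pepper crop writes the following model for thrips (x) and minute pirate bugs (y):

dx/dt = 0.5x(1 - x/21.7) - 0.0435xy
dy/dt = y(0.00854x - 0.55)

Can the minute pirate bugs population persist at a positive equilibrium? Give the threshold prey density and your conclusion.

Threshold x = 64.4; K < 64.4, so no, the predator goes extinct.

The predator equation gives dy/dt > 0 only when x > 0.55/0.00854 = 64.4.
Without the predator, x → K = 21.7. Since 21.7 < 64.4, the predator cannot invade.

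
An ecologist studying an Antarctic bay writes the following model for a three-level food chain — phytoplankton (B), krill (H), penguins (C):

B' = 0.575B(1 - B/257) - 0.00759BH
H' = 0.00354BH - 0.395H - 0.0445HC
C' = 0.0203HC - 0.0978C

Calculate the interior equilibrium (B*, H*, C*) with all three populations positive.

B* ≈ 241, H* ≈ 4.82, C* ≈ 10.3

From dC/dt = 0: 0.0203H* = 0.0978, so H* = 4.82.
From dB/dt = 0: 0.575(1 - B*/257) = 0.00759·4.82, giving B* = 257·(1 - 0.0636) = 241.
From dH/dt = 0: 0.00354·241 - 0.395 = 0.0445C*, so C* = 0.457/0.0445 = 10.3.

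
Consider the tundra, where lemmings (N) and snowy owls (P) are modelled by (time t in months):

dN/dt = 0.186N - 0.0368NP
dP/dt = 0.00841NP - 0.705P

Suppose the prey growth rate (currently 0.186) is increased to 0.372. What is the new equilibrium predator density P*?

P* ≈ 10.1

At the interior fixed point, setting dN/dt = 0 with N > 0 fixes P* = (prey growth rate)/(NP coefficient) — independent of the other coefficients.
With the change, P* = 0.372/0.0368 = 10.1; it rises from 5.05.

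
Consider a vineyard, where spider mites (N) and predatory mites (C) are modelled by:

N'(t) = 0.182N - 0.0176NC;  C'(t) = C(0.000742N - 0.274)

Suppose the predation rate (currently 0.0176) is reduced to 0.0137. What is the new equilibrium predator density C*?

C* ≈ 13.3

At the interior fixed point, setting dN/dt = 0 with N > 0 fixes C* = (prey growth rate)/(NC coefficient) — independent of the other coefficients.
With the change, C* = 0.182/0.0137 = 13.3; it rises from 10.3.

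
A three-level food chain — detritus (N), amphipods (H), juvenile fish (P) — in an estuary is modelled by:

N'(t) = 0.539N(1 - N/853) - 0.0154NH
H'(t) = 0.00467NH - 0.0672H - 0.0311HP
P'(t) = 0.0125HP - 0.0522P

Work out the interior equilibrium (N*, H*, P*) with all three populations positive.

N* ≈ 751, H* ≈ 4.18, P* ≈ 111

From dP/dt = 0: 0.0125H* = 0.0522, so H* = 4.18.
From dN/dt = 0: 0.539(1 - N*/853) = 0.0154·4.18, giving N* = 853·(1 - 0.119) = 751.
From dH/dt = 0: 0.00467·751 - 0.0672 = 0.0311P*, so P* = 3.44/0.0311 = 111.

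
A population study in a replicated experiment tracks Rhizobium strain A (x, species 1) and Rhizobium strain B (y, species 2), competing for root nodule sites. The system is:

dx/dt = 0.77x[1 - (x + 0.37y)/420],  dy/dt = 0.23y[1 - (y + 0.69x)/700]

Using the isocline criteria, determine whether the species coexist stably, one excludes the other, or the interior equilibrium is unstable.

stable coexistence

Compare the nullcline intercepts: K1/α12 = 420/0.37 = 1140 > K2 = 700; K2/α21 = 700/0.69 = 1010 > K1 = 420.
Since both inequalities hold, each species can invade when rare, so the interior equilibrium is stable.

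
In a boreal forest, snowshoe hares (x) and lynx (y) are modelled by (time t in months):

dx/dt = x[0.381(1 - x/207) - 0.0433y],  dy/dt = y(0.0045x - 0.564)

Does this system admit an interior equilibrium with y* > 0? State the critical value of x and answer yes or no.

The predator equation gives dy/dt > 0 only when x > 0.564/0.0045 = 125.
Without the predator, x → K = 207. Since 207 > 125, the predator can invade and persist.

Threshold x = 125; K > 125, so yes, the predator persists.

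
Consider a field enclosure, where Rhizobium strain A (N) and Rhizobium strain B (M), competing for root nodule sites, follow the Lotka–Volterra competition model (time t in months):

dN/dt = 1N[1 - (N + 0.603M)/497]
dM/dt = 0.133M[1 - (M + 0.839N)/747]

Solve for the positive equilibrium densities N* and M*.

N* ≈ 94.2, M* ≈ 668

Setting both brackets to zero gives the nullclines N + 0.603M = 497 and 0.839N + M = 747.
Substituting M = 747 - 0.839N into the first: N(1 - 0.603·0.839) = 497 - 0.603·747.
So N* = 46.6/0.494 = 94.2, and then M* = 747 - 0.839·94.2 = 668.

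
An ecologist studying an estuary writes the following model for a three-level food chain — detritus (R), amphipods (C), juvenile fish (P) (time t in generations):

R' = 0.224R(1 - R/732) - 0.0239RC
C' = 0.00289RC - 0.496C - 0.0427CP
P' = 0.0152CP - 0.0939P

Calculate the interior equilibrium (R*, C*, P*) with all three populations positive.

R* ≈ 250, C* ≈ 6.18, P* ≈ 5.27

From dP/dt = 0: 0.0152C* = 0.0939, so C* = 6.18.
From dR/dt = 0: 0.224(1 - R*/732) = 0.0239·6.18, giving R* = 732·(1 - 0.659) = 250.
From dC/dt = 0: 0.00289·250 - 0.496 = 0.0427P*, so P* = 0.225/0.0427 = 5.27.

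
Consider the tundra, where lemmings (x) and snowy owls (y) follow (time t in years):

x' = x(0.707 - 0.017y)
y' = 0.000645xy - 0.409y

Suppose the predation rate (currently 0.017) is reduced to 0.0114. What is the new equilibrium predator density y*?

At the interior fixed point, setting dx/dt = 0 with x > 0 fixes y* = (prey growth rate)/(xy coefficient) — independent of the other coefficients.
With the change, y* = 0.707/0.0114 = 62; it rises from 41.6.

y* ≈ 62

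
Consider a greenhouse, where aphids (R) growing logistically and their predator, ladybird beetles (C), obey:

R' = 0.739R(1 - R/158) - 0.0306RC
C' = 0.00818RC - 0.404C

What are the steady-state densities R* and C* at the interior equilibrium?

R* ≈ 49.4, C* ≈ 16.6

From dC/dt = 0 with C > 0: 0.00818R* = 0.404, so R* = 49.4.
Substitute into dR/dt = 0: 0.739(1 - 49.4/158) = 0.0306C*.
The bracket is 0.687, giving C* = 0.508/0.0306 = 16.6.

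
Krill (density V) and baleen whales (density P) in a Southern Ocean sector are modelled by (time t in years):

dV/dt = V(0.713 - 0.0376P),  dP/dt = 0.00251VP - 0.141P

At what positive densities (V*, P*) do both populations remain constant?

V* ≈ 56.2, P* ≈ 19

Set dP/dt = 0 with P > 0: 0.00251V - 0.141 = 0, so V* = 0.141/0.00251 = 56.2.
Set dV/dt = 0 with V > 0: 0.713 - 0.0376P = 0, so P* = 0.713/0.0376 = 19.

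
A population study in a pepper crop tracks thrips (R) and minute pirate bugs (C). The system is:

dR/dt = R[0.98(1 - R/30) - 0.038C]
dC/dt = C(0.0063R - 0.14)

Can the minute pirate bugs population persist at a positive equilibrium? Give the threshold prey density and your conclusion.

Threshold R = 22.2; K > 22.2, so yes, the predator persists.

The predator equation gives dC/dt > 0 only when R > 0.14/0.0063 = 22.2.
Without the predator, R → K = 30. Since 30 > 22.2, the predator can invade and persist.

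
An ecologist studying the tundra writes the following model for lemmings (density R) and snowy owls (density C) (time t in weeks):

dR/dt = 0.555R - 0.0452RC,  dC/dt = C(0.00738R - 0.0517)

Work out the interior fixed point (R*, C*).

R* ≈ 7.01, C* ≈ 12.3

Set dC/dt = 0 with C > 0: 0.00738R - 0.0517 = 0, so R* = 0.0517/0.00738 = 7.01.
Set dR/dt = 0 with R > 0: 0.555 - 0.0452C = 0, so C* = 0.555/0.0452 = 12.3.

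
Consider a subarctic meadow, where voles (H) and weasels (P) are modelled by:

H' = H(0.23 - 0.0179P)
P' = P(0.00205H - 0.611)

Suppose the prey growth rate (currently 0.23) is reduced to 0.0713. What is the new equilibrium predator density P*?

At the interior fixed point, setting dH/dt = 0 with H > 0 fixes P* = (prey growth rate)/(HP coefficient) — independent of the other coefficients.
With the change, P* = 0.0713/0.0179 = 3.98; it falls from 12.8.

P* ≈ 3.98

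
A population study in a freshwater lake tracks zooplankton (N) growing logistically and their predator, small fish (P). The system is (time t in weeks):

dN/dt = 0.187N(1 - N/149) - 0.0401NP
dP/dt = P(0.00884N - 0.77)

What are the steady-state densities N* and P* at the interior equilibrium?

From dP/dt = 0 with P > 0: 0.00884N* = 0.77, so N* = 87.1.
Substitute into dN/dt = 0: 0.187(1 - 87.1/149) = 0.0401P*.
The bracket is 0.415, giving P* = 0.0777/0.0401 = 1.94.

N* ≈ 87.1, P* ≈ 1.94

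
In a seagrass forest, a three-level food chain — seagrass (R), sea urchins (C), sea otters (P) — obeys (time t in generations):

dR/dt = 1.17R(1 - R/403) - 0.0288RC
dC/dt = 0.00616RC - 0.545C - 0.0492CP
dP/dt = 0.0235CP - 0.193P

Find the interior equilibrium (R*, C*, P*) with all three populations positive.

R* ≈ 322, C* ≈ 8.21, P* ≈ 29.2

From dP/dt = 0: 0.0235C* = 0.193, so C* = 8.21.
From dR/dt = 0: 1.17(1 - R*/403) = 0.0288·8.21, giving R* = 403·(1 - 0.202) = 322.
From dC/dt = 0: 0.00616·322 - 0.545 = 0.0492P*, so P* = 1.44/0.0492 = 29.2.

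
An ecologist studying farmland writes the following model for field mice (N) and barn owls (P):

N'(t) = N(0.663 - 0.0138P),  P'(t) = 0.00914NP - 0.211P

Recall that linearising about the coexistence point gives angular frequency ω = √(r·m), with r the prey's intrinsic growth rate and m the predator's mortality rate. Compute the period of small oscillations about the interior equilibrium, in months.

Here r = 0.663 and m = 0.211, so r·m = 0.14.
ω = √0.14 = 0.374 per month, hence T = 2π/ω ≈ 16.8 months.

T ≈ 16.8 months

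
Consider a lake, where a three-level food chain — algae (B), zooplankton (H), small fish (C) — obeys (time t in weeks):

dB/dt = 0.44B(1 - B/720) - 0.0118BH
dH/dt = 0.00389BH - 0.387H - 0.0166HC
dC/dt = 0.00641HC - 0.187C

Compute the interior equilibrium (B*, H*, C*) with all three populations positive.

From dC/dt = 0: 0.00641H* = 0.187, so H* = 29.2.
From dB/dt = 0: 0.44(1 - B*/720) = 0.0118·29.2, giving B* = 720·(1 - 0.782) = 157.
From dH/dt = 0: 0.00389·157 - 0.387 = 0.0166C*, so C* = 0.223/0.0166 = 13.4.

B* ≈ 157, H* ≈ 29.2, C* ≈ 13.4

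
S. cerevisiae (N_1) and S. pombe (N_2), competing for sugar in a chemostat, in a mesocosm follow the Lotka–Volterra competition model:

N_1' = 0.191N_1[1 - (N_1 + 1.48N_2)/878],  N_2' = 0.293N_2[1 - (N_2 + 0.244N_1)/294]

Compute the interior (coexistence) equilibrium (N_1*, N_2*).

N_1* ≈ 693, N_2* ≈ 125

Setting both brackets to zero gives the nullclines N_1 + 1.48N_2 = 878 and 0.244N_1 + N_2 = 294.
Substituting N_2 = 294 - 0.244N_1 into the first: N_1(1 - 1.48·0.244) = 878 - 1.48·294.
So N_1* = 443/0.639 = 693, and then N_2* = 294 - 0.244·693 = 125.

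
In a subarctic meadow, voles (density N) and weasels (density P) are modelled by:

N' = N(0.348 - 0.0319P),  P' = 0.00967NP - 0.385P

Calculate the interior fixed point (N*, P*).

Set dP/dt = 0 with P > 0: 0.00967N - 0.385 = 0, so N* = 0.385/0.00967 = 39.8.
Set dN/dt = 0 with N > 0: 0.348 - 0.0319P = 0, so P* = 0.348/0.0319 = 10.9.

N* ≈ 39.8, P* ≈ 10.9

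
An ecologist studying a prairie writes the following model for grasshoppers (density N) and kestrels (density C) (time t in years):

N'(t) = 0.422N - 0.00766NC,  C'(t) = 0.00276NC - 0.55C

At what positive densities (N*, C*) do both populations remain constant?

Set dC/dt = 0 with C > 0: 0.00276N - 0.55 = 0, so N* = 0.55/0.00276 = 199.
Set dN/dt = 0 with N > 0: 0.422 - 0.00766C = 0, so C* = 0.422/0.00766 = 55.1.

N* ≈ 199, C* ≈ 55.1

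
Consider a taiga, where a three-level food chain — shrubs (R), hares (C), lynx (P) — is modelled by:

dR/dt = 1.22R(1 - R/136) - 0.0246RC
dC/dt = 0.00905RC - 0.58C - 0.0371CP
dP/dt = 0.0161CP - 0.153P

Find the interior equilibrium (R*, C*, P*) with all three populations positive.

From dP/dt = 0: 0.0161C* = 0.153, so C* = 9.5.
From dR/dt = 0: 1.22(1 - R*/136) = 0.0246·9.5, giving R* = 136·(1 - 0.192) = 110.
From dC/dt = 0: 0.00905·110 - 0.58 = 0.0371P*, so P* = 0.415/0.0371 = 11.2.

R* ≈ 110, C* ≈ 9.5, P* ≈ 11.2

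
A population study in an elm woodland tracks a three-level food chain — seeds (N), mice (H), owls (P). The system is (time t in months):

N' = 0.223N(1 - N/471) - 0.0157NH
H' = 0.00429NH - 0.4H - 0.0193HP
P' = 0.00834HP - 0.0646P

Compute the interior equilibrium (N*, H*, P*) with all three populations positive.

N* ≈ 214, H* ≈ 7.75, P* ≈ 26.9

From dP/dt = 0: 0.00834H* = 0.0646, so H* = 7.75.
From dN/dt = 0: 0.223(1 - N*/471) = 0.0157·7.75, giving N* = 471·(1 - 0.545) = 214.
From dH/dt = 0: 0.00429·214 - 0.4 = 0.0193P*, so P* = 0.519/0.0193 = 26.9.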